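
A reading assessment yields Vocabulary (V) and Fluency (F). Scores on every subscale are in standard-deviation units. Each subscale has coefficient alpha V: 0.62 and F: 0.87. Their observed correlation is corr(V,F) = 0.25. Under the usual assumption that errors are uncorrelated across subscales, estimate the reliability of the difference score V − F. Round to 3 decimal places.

Var(V−F) = 1 + 1 − 2·0.25 = 2 − 0.5 = 1.5.
Under uncorrelated errors the observed covariances equal the true-score covariances, so only the own-variance terms attenuate.
True-score variance = [0.62 + 0.87] − 0.5 = 1.49 − 0.5 = 0.99.
Reliability = 0.99 / 1.5 = 0.660.

0.660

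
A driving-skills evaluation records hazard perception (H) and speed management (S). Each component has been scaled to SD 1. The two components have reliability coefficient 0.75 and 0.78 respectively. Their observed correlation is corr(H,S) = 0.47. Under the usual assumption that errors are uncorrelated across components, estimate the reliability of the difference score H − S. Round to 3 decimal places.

0.557

Var(H−S) = 1 + 1 − 2·0.47 = 2 − 0.94 = 1.06.
With uncorrelated errors the cross-covariances are all true-score covariance, so they carry over unchanged; only the diagonal terms shrink to ρᵢσᵢ².
True-score variance = [0.75 + 0.78] − 0.94 = 1.53 − 0.94 = 0.59.
Reliability = 0.59 / 1.06 = 0.557.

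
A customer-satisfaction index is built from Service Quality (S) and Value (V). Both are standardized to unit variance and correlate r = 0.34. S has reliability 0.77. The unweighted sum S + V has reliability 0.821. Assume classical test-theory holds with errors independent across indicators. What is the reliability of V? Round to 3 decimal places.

Var(S+V) = 2 + 2·0.34 = 2.680.
True-score variance = ρ_S + ρ_V + 2·0.34, so 0.821 = (0.77 + ρ_V + 0.68) / 2.680.
ρ_V = 0.821·2.680 − 0.77 − 0.68 = 0.750.

0.750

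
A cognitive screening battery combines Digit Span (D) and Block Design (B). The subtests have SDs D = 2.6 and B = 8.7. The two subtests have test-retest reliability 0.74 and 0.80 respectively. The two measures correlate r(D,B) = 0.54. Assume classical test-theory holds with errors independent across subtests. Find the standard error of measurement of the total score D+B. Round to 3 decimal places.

Var(total) = 82.45 + 24.4296 = 106.88.
True-score variance = 65.5544 + 24.4296 = 89.984, so reliability = 0.8419.
Error variance = 106.88 − 89.984 = 16.8956; SEM = √16.8956 = 4.110.

4.110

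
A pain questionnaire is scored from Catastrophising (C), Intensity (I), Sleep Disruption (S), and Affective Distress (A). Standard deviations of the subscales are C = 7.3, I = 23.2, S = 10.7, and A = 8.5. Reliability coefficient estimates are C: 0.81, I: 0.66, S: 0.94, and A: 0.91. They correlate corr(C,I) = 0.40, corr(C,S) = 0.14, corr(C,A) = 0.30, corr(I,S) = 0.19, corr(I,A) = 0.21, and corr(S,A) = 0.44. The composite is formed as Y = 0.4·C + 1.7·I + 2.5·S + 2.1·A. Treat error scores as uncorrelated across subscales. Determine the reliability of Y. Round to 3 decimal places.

0.844

Var(Y) = 0.4²·7.3² + 1.7²·23.2² + 2.5²·10.7² + 2.1²·8.5² + 2·[0.68·7.3·23.2·0.40 + 7.3·10.7·0.14 + 0.84·7.3·8.5·0.30 + 4.25·23.2·10.7·0.19 + 3.57·23.2·8.5·0.21 + 5.25·10.7·8.5·0.44] = 2598.22 + 1262.05 = 3860.28.
Because errors are independent across components, Cov(Tᵢ,Tⱼ) = Cov(Xᵢ,Xⱼ); the off-diagonal part of the true-score variance is the same as above.
True-score variance = [0.4²·7.3²·0.81 + 1.7²·23.2²·0.66 + 2.5²·10.7²·0.94 + 2.1²·8.5²·0.91] + 1262.05 = 1996.12 + 1262.05 = 3258.17.
Reliability = 3258.17 / 3860.28 = 0.844.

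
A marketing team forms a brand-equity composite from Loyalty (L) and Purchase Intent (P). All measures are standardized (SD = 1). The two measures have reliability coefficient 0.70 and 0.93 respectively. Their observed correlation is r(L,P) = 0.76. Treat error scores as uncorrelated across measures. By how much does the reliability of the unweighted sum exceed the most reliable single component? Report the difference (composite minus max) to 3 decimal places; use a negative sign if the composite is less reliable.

-0.035

Var(sum) = 2 + 1.52 = 3.52; true-score variance = 1.63 + 1.52 = 3.15; composite reliability = 0.8949.
Max component reliability = 0.9300.
Difference = 0.8949 − 0.9300 = -0.035.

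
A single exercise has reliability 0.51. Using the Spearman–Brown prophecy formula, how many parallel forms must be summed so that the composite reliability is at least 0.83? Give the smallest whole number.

k ≥ ρ*(1−ρ₁)/(ρ₁(1−ρ*)) = 0.83·0.49 / (0.51·0.17) = 4.691.
Smallest integer k = 5.

5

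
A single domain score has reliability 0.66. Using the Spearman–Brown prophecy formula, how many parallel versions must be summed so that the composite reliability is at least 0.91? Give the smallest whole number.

k ≥ ρ*(1−ρ₁)/(ρ₁(1−ρ*)) = 0.91·0.34 / (0.66·0.09) = 5.209.
Smallest integer k = 6.

6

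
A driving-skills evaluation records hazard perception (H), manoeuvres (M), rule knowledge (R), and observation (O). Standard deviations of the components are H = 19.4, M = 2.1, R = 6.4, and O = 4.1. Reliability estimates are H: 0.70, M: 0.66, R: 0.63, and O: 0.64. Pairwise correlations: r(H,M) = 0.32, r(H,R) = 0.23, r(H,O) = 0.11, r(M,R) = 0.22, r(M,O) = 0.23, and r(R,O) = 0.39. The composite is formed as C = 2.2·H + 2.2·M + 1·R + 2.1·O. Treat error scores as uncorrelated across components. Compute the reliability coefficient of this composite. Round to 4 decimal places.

0.7482

Var(C) = 2.2²·19.4² + 2.2²·2.1² + 6.4² + 2.1²·4.1² + 2·[4.84·19.4·2.1·0.32 + 2.2·19.4·6.4·0.23 + 4.62·19.4·4.1·0.11 + 2.2·2.1·6.4·0.22 + 4.62·2.1·4.1·0.23 + 2.1·6.4·4.1·0.39] = 1958.02 + 406.98 = 2365.
Because errors are independent across components, Cov(Tᵢ,Tⱼ) = Cov(Xᵢ,Xⱼ); the off-diagonal part of the true-score variance is the same as above.
True-score variance = [2.2²·19.4²·0.70 + 2.2²·2.1²·0.66 + 6.4²·0.63 + 2.1²·4.1²·0.64] + 406.98 = 1362.44 + 406.98 = 1769.42.
Reliability = 1769.42 / 2365 = 0.7482.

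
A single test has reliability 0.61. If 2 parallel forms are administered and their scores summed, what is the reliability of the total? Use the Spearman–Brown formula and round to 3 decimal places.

ρ_k = kρ / (1 + (k−1)ρ) = 2·0.61 / (1 + 1·0.61) = 1.220 / 1.610 = 0.758.

0.758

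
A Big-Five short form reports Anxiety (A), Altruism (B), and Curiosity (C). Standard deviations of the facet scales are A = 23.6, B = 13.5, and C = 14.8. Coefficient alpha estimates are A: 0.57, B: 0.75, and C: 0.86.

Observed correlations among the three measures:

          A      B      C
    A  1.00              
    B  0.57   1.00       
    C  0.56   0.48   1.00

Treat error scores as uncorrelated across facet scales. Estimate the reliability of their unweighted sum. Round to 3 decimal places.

0.834

Var(A+B+C) = 23.6² + 13.5² + 14.8² + 2·[23.6·13.5·0.57 + 23.6·14.8·0.56 + 13.5·14.8·0.48] = 958.25 + 946.206 = 1904.46.
With uncorrelated errors the cross-covariances are all true-score covariance, so they carry over unchanged; only the diagonal terms shrink to ρᵢσᵢ².
True-score variance = [23.6²·0.57 + 13.5²·0.75 + 14.8²·0.86] + 946.206 = 642.529 + 946.206 = 1588.73.
Reliability = 1588.73 / 1904.46 = 0.834.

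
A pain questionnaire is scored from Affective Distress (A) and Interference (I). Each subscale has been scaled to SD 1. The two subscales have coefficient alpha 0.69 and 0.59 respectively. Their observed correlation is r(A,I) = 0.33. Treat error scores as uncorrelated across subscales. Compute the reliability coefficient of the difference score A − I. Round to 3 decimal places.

0.463

Var(A−I) = 1 + 1 − 2·0.33 = 2 − 0.66 = 1.34.
Under uncorrelated errors the observed covariances equal the true-score covariances, so only the own-variance terms attenuate.
True-score variance = [0.69 + 0.59] − 0.66 = 1.28 − 0.66 = 0.62.
Reliability = 0.62 / 1.34 = 0.463.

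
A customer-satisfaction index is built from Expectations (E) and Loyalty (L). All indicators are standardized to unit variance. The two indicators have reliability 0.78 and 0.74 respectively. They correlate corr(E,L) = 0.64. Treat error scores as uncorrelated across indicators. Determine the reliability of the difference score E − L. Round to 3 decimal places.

0.333

Var(E−L) = 1 + 1 − 2·0.64 = 2 − 1.28 = 0.72.
Because errors are independent across components, Cov(Tᵢ,Tⱼ) = Cov(Xᵢ,Xⱼ); the off-diagonal part of the true-score variance is the same as above.
True-score variance = [0.78 + 0.74] − 1.28 = 1.52 − 1.28 = 0.24.
Reliability = 0.24 / 0.72 = 0.333.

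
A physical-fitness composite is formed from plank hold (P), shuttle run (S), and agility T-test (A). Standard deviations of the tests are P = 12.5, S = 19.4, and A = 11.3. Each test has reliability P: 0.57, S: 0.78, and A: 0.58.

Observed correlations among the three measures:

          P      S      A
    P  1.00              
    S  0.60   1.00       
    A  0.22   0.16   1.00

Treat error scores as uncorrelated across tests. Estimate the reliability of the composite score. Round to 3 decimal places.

0.812

Var(P+S+A) = 12.5² + 19.4² + 11.3² + 2·[12.5·19.4·0.60 + 12.5·11.3·0.22 + 19.4·11.3·0.16] = 660.3 + 423.3 = 1083.6.
Under uncorrelated errors the observed covariances equal the true-score covariances, so only the own-variance terms attenuate.
True-score variance = [12.5²·0.57 + 19.4²·0.78 + 11.3²·0.58] + 423.3 = 456.683 + 423.3 = 879.984.
Reliability = 879.984 / 1083.6 = 0.812.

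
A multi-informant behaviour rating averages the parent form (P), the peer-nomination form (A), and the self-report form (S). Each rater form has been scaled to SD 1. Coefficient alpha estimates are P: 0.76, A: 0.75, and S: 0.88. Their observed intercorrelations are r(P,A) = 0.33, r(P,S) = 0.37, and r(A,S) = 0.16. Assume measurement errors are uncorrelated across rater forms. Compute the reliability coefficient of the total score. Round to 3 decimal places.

0.871

Var(P+A+S) = 3 + 2·[0.33 + 0.37 + 0.16] = 3 + 1.72 = 4.72.
With uncorrelated errors the cross-covariances are all true-score covariance, so they carry over unchanged; only the diagonal terms shrink to ρᵢσᵢ².
True-score variance = [0.76 + 0.75 + 0.88] + 1.72 = 2.39 + 1.72 = 4.11.
Reliability = 4.11 / 4.72 = 0.871.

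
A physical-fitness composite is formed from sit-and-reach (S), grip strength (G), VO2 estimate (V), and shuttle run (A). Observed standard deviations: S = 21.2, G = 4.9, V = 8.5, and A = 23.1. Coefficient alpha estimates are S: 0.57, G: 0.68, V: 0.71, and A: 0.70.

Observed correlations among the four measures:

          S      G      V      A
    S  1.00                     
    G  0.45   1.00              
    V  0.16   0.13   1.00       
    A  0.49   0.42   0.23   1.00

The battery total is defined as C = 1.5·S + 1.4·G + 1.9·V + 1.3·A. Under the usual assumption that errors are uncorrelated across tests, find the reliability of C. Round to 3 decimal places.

Var(C) = 1.5²·21.2² + 1.4²·4.9² + 1.9²·8.5² + 1.3²·23.1² + 2·[2.1·21.2·4.9·0.45 + 2.85·21.2·8.5·0.16 + 1.95·21.2·23.1·0.49 + 2.66·4.9·8.5·0.13 + 1.82·4.9·23.1·0.42 + 2.47·8.5·23.1·0.23] = 2220.92 + 1721.47 = 3942.4.
Because errors are independent across components, Cov(Tᵢ,Tⱼ) = Cov(Xᵢ,Xⱼ); the off-diagonal part of the true-score variance is the same as above.
True-score variance = [1.5²·21.2²·0.57 + 1.4²·4.9²·0.68 + 1.9²·8.5²·0.71 + 1.3²·23.1²·0.70] + 1721.47 = 1424.85 + 1721.47 = 3146.33.
Reliability = 3146.33 / 3942.4 = 0.798.

0.798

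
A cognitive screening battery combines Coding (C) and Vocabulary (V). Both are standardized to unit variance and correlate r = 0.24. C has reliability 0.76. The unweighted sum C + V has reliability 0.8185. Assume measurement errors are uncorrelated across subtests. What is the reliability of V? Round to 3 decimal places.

Var(C+V) = 2 + 2·0.24 = 2.480.
True-score variance = ρ_C + ρ_V + 2·0.24, so 0.8185 = (0.76 + ρ_V + 0.48) / 2.480.
ρ_V = 0.8185·2.480 − 0.76 − 0.48 = 0.790.

0.790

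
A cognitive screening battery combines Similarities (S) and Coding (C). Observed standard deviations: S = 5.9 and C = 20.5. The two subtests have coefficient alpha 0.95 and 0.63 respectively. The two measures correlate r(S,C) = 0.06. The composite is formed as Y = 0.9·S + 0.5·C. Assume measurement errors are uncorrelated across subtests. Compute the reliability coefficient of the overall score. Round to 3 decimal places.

0.712

Var(Y) = 0.9²·5.9² + 0.5²·20.5² + 2·[0.45·5.9·20.5·0.06] = 133.259 + 6.5313 = 139.79.
Because errors are independent across components, Cov(Tᵢ,Tⱼ) = Cov(Xᵢ,Xⱼ); the off-diagonal part of the true-score variance is the same as above.
True-score variance = [0.9²·5.9²·0.95 + 0.5²·20.5²·0.63] + 6.5313 = 92.9757 + 6.5313 = 99.507.
Reliability = 99.507 / 139.79 = 0.712.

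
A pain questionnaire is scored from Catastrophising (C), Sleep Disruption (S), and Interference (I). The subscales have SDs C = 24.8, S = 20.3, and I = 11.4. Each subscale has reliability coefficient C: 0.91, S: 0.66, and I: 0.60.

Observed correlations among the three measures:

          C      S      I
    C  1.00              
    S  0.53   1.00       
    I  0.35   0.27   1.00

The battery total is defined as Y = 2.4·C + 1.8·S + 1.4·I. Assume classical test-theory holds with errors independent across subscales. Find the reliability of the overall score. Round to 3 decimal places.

Var(Y) = 2.4²·24.8² + 1.8²·20.3² + 1.4²·11.4² + 2·[4.32·24.8·20.3·0.53 + 3.36·24.8·11.4·0.35 + 2.52·20.3·11.4·0.27] = 5132.52 + 3285.23 = 8417.75.
Because errors are independent across components, Cov(Tᵢ,Tⱼ) = Cov(Xᵢ,Xⱼ); the off-diagonal part of the true-score variance is the same as above.
True-score variance = [2.4²·24.8²·0.91 + 1.8²·20.3²·0.66 + 1.4²·11.4²·0.60] + 3285.23 = 4257.84 + 3285.23 = 7543.07.
Reliability = 7543.07 / 8417.75 = 0.896.

0.896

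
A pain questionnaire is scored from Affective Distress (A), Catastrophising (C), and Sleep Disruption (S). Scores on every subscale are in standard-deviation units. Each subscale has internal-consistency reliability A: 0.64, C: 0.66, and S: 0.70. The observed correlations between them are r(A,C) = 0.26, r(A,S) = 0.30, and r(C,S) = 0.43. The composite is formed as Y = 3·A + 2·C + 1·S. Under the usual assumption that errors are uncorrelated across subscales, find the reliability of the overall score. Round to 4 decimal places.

0.7626

Var(Y) = 3² + 2² + 1 + 2·[6·0.26 + 3·0.30 + 2·0.43] = 14 + 6.64 = 20.64.
With uncorrelated errors the cross-covariances are all true-score covariance, so they carry over unchanged; only the diagonal terms shrink to ρᵢσᵢ².
True-score variance = [3²·0.64 + 2²·0.66 + 0.70] + 6.64 = 9.1 + 6.64 = 15.74.
Reliability = 15.74 / 20.64 = 0.7626.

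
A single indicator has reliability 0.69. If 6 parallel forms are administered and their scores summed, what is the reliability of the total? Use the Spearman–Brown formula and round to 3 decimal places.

0.930

ρ_k = kρ / (1 + (k−1)ρ) = 6·0.69 / (1 + 5·0.69) = 4.140 / 4.450 = 0.930.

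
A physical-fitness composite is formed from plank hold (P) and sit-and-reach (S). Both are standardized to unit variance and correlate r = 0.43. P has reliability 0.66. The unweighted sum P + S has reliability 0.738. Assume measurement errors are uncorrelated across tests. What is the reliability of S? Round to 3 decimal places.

Var(P+S) = 2 + 2·0.43 = 2.860.
True-score variance = ρ_P + ρ_S + 2·0.43, so 0.738 = (0.66 + ρ_S + 0.86) / 2.860.
ρ_S = 0.738·2.860 − 0.66 − 0.86 = 0.591.

0.591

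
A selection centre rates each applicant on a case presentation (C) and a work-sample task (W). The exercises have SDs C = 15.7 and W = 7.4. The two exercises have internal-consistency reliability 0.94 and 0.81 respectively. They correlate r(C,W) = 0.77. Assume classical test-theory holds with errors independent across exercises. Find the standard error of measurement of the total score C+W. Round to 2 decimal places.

5.02

Var(total) = 301.25 + 178.917 = 480.167.
True-score variance = 276.056 + 178.917 = 454.973, so reliability = 0.9475.
Error variance = 480.167 − 454.973 = 25.1938; SEM = √25.1938 = 5.02.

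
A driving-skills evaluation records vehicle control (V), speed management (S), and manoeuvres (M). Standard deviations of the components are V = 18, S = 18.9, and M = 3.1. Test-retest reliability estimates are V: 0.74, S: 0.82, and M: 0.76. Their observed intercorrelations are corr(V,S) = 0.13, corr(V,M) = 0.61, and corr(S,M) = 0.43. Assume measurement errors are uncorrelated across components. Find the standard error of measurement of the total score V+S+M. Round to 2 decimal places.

12.28

Var(total) = 690.82 + 206.915 = 897.735.
True-score variance = 539.976 + 206.915 = 746.891, so reliability = 0.8320.
Error variance = 897.735 − 746.891 = 150.844; SEM = √150.844 = 12.28.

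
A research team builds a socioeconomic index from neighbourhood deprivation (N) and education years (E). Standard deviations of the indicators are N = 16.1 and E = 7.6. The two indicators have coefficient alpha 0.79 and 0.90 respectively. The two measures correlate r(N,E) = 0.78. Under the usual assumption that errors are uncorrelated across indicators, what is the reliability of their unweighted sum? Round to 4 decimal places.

0.8814

Var(N+E) = 16.1² + 7.6² + 2·[16.1·7.6·0.78] = 316.97 + 190.882 = 507.852.
With uncorrelated errors the cross-covariances are all true-score covariance, so they carry over unchanged; only the diagonal terms shrink to ρᵢσᵢ².
True-score variance = [16.1²·0.79 + 7.6²·0.90] + 190.882 = 256.76 + 190.882 = 447.642.
Reliability = 447.642 / 507.852 = 0.8814.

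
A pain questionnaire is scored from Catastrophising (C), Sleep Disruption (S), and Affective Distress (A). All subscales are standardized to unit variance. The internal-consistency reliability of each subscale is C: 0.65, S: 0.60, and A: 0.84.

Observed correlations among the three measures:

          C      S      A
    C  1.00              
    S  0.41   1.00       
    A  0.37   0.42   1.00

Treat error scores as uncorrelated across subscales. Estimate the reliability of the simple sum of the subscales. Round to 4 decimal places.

Var(C+S+A) = 3 + 2·[0.41 + 0.37 + 0.42] = 3 + 2.4 = 5.4.
Because errors are independent across components, Cov(Tᵢ,Tⱼ) = Cov(Xᵢ,Xⱼ); the off-diagonal part of the true-score variance is the same as above.
True-score variance = [0.65 + 0.60 + 0.84] + 2.4 = 2.09 + 2.4 = 4.49.
Reliability = 4.49 / 5.4 = 0.8315.

0.8315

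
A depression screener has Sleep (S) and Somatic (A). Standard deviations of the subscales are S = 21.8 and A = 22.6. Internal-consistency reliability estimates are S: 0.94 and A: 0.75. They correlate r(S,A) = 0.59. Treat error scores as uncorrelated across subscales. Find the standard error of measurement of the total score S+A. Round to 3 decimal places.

12.498

Var(total) = 986 + 581.362 = 1567.36.
True-score variance = 829.796 + 581.362 = 1411.16, so reliability = 0.9003.
Error variance = 1567.36 − 1411.16 = 156.204; SEM = √156.204 = 12.498.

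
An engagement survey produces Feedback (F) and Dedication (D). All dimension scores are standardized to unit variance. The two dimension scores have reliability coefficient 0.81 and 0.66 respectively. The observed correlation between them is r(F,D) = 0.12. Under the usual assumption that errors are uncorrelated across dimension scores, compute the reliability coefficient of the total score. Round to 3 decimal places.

Var(F+D) = 2 + 2·[0.12] = 2 + 0.24 = 2.24.
With uncorrelated errors the cross-covariances are all true-score covariance, so they carry over unchanged; only the diagonal terms shrink to ρᵢσᵢ².
True-score variance = [0.81 + 0.66] + 0.24 = 1.47 + 0.24 = 1.71.
Reliability = 1.71 / 2.24 = 0.763.

0.763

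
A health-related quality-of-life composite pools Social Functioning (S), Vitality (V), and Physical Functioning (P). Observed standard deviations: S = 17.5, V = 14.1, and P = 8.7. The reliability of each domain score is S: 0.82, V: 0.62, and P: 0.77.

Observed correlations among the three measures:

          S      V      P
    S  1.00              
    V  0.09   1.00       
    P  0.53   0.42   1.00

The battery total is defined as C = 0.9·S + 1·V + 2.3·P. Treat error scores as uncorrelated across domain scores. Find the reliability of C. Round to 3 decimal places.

Var(C) = 0.9²·17.5² + 14.1² + 2.3²·8.7² + 2·[0.9·17.5·14.1·0.09 + 2.07·17.5·8.7·0.53 + 2.3·14.1·8.7·0.42] = 847.273 + 611.039 = 1458.31.
Because errors are independent across components, Cov(Tᵢ,Tⱼ) = Cov(Xᵢ,Xⱼ); the off-diagonal part of the true-score variance is the same as above.
True-score variance = [0.9²·17.5²·0.82 + 14.1²·0.62 + 2.3²·8.7²·0.77] + 611.039 = 634.982 + 611.039 = 1246.02.
Reliability = 1246.02 / 1458.31 = 0.854.

0.854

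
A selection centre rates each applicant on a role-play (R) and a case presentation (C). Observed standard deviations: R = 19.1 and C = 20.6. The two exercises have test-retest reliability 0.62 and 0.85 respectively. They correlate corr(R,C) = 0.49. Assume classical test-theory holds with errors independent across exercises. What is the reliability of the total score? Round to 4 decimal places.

0.8278

Var(R+C) = 19.1² + 20.6² + 2·[19.1·20.6·0.49] = 789.17 + 385.591 = 1174.76.
Because errors are independent across components, Cov(Tᵢ,Tⱼ) = Cov(Xᵢ,Xⱼ); the off-diagonal part of the true-score variance is the same as above.
True-score variance = [19.1²·0.62 + 20.6²·0.85] + 385.591 = 586.888 + 385.591 = 972.479.
Reliability = 972.479 / 1174.76 = 0.8278.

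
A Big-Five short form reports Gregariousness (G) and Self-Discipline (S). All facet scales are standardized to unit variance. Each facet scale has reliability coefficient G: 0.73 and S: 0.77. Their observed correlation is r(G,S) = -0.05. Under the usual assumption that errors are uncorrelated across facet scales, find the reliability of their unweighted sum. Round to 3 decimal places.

0.737

Var(G+S) = 2 + 2·[(-0.05)] = 2 − 0.1 = 1.9.
Under uncorrelated errors the observed covariances equal the true-score covariances, so only the own-variance terms attenuate.
True-score variance = [0.73 + 0.77] − 0.1 = 1.5 − 0.1 = 1.4.
Reliability = 1.4 / 1.9 = 0.737.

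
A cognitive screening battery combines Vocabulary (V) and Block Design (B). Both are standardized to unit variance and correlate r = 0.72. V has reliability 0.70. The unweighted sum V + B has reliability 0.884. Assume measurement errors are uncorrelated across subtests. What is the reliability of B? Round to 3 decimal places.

Var(V+B) = 2 + 2·0.72 = 3.440.
True-score variance = ρ_V + ρ_B + 2·0.72, so 0.884 = (0.70 + ρ_B + 1.44) / 3.440.
ρ_B = 0.884·3.440 − 0.70 − 1.44 = 0.901.

0.901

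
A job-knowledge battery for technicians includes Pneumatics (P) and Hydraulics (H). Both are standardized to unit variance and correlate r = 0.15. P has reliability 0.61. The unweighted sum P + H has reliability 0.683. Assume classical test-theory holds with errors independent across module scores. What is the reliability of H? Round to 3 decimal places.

0.661

Var(P+H) = 2 + 2·0.15 = 2.300.
True-score variance = ρ_P + ρ_H + 2·0.15, so 0.683 = (0.61 + ρ_H + 0.30) / 2.300.
ρ_H = 0.683·2.300 − 0.61 − 0.30 = 0.661.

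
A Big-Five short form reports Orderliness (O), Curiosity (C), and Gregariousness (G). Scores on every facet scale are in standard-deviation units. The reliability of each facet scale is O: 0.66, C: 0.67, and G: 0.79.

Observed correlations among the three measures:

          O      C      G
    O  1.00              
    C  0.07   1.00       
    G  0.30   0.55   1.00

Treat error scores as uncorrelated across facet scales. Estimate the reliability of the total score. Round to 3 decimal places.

Var(O+C+G) = 3 + 2·[0.07 + 0.30 + 0.55] = 3 + 1.84 = 4.84.
Under uncorrelated errors the observed covariances equal the true-score covariances, so only the own-variance terms attenuate.
True-score variance = [0.66 + 0.67 + 0.79] + 1.84 = 2.12 + 1.84 = 3.96.
Reliability = 3.96 / 4.84 = 0.818.

0.818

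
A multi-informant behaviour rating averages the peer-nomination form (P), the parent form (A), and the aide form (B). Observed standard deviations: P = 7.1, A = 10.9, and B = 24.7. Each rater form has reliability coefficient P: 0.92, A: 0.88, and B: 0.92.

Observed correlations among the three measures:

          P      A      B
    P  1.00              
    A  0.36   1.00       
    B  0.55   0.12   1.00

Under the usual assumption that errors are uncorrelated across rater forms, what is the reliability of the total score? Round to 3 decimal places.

0.939

Var(P+A+B) = 7.1² + 10.9² + 24.7² + 2·[7.1·10.9·0.36 + 7.1·24.7·0.55 + 10.9·24.7·0.12] = 779.31 + 313.243 = 1092.55.
With uncorrelated errors the cross-covariances are all true-score covariance, so they carry over unchanged; only the diagonal terms shrink to ρᵢσᵢ².
True-score variance = [7.1²·0.92 + 10.9²·0.88 + 24.7²·0.92] + 313.243 = 712.213 + 313.243 = 1025.46.
Reliability = 1025.46 / 1092.55 = 0.939.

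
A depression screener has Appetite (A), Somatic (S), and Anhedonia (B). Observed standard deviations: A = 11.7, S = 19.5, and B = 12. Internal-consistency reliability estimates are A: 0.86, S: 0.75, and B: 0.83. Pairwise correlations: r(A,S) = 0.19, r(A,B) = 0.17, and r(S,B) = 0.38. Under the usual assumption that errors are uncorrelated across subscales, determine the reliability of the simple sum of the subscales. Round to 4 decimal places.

0.8575

Var(A+S+B) = 11.7² + 19.5² + 12² + 2·[11.7·19.5·0.19 + 11.7·12·0.17 + 19.5·12·0.38] = 661.14 + 312.273 = 973.413.
With uncorrelated errors the cross-covariances are all true-score covariance, so they carry over unchanged; only the diagonal terms shrink to ρᵢσᵢ².
True-score variance = [11.7²·0.86 + 19.5²·0.75 + 12²·0.83] + 312.273 = 522.433 + 312.273 = 834.706.
Reliability = 834.706 / 973.413 = 0.8575.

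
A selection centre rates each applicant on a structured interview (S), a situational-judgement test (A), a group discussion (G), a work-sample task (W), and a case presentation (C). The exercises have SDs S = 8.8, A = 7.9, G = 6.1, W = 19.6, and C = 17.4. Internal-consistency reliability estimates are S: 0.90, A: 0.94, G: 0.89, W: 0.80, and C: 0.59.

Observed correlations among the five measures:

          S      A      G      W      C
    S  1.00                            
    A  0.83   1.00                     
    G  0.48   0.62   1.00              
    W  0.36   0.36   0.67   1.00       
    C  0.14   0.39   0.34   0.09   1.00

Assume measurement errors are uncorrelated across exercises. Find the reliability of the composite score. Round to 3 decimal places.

0.878

Var(S+A+G+W+C) = 8.8² + 7.9² + 6.1² + 19.6² + 17.4² + 2·[8.8·7.9·0.83 + 8.8·6.1·0.48 + 8.8·19.6·0.36 + 8.8·17.4·0.14 + 7.9·6.1·0.62 + 7.9·19.6·0.36 + 7.9·17.4·0.39 + 6.1·19.6·0.67 + 6.1·17.4·0.34 + 19.6·17.4·0.09] = 863.98 + 906.227 = 1770.21.
Under uncorrelated errors the observed covariances equal the true-score covariances, so only the own-variance terms attenuate.
True-score variance = [8.8²·0.90 + 7.9²·0.94 + 6.1²·0.89 + 19.6²·0.80 + 17.4²·0.59] + 906.227 = 647.435 + 906.227 = 1553.66.
Reliability = 1553.66 / 1770.21 = 0.878.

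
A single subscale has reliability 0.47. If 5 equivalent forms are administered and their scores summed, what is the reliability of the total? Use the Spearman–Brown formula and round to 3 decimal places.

0.816

ρ_k = kρ / (1 + (k−1)ρ) = 5·0.47 / (1 + 4·0.47) = 2.350 / 2.880 = 0.816.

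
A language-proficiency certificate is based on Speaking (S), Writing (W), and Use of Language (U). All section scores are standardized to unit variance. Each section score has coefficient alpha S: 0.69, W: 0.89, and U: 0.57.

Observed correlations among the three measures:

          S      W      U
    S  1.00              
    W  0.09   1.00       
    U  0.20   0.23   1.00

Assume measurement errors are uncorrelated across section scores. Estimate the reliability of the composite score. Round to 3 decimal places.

Var(S+W+U) = 3 + 2·[0.09 + 0.20 + 0.23] = 3 + 1.04 = 4.04.
With uncorrelated errors the cross-covariances are all true-score covariance, so they carry over unchanged; only the diagonal terms shrink to ρᵢσᵢ².
True-score variance = [0.69 + 0.89 + 0.57] + 1.04 = 2.15 + 1.04 = 3.19.
Reliability = 3.19 / 4.04 = 0.790.

0.790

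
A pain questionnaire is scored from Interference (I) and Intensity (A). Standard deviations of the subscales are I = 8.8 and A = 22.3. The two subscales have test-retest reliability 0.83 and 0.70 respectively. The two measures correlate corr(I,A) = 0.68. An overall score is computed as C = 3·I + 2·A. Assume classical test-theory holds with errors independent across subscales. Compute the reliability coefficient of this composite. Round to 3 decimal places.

0.833

Var(C) = 3²·8.8² + 2²·22.3² + 2·[6·8.8·22.3·0.68] = 2686.12 + 1601.32 = 4287.44.
Under uncorrelated errors the observed covariances equal the true-score covariances, so only the own-variance terms attenuate.
True-score variance = [3²·8.8²·0.83 + 2²·22.3²·0.70] + 1601.32 = 1970.89 + 1601.32 = 3572.21.
Reliability = 3572.21 / 4287.44 = 0.833.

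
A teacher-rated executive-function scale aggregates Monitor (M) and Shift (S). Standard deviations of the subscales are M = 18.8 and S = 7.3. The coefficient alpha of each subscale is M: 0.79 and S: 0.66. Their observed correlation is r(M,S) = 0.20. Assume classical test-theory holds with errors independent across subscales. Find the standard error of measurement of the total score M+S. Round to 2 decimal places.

Var(total) = 406.73 + 54.896 = 461.626.
True-score variance = 314.389 + 54.896 = 369.285, so reliability = 0.8000.
Error variance = 461.626 − 369.285 = 92.341; SEM = √92.341 = 9.61.

9.61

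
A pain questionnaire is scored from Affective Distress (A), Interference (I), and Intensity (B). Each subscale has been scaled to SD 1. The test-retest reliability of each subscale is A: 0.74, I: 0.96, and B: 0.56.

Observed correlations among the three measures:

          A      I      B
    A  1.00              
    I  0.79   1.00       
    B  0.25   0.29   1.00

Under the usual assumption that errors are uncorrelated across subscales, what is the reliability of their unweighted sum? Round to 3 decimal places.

Var(A+I+B) = 3 + 2·[0.79 + 0.25 + 0.29] = 3 + 2.66 = 5.66.
Under uncorrelated errors the observed covariances equal the true-score covariances, so only the own-variance terms attenuate.
True-score variance = [0.74 + 0.96 + 0.56] + 2.66 = 2.26 + 2.66 = 4.92.
Reliability = 4.92 / 5.66 = 0.869.

0.869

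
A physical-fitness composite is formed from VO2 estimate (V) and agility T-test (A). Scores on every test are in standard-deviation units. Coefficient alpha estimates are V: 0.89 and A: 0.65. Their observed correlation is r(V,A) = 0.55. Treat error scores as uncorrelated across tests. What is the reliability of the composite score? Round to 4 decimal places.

0.8516

Var(V+A) = 2 + 2·[0.55] = 2 + 1.1 = 3.1.
Under uncorrelated errors the observed covariances equal the true-score covariances, so only the own-variance terms attenuate.
True-score variance = [0.89 + 0.65] + 1.1 = 1.54 + 1.1 = 2.64.
Reliability = 2.64 / 3.1 = 0.8516.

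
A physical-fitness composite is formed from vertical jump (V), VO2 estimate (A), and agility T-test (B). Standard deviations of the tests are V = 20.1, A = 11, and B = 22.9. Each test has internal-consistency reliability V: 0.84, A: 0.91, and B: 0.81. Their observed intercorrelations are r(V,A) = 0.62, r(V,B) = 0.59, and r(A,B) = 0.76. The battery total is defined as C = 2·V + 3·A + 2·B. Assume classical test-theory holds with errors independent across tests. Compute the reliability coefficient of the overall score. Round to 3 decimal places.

0.931

Var(C) = 2²·20.1² + 3²·11² + 2²·22.9² + 2·[6·20.1·11·0.62 + 4·20.1·22.9·0.59 + 6·11·22.9·0.76] = 4802.68 + 6114.88 = 10917.6.
Because errors are independent across components, Cov(Tᵢ,Tⱼ) = Cov(Xᵢ,Xⱼ); the off-diagonal part of the true-score variance is the same as above.
True-score variance = [2²·20.1²·0.84 + 3²·11²·0.91 + 2²·22.9²·0.81] + 6114.88 = 4047.55 + 6114.88 = 10162.4.
Reliability = 10162.4 / 10917.6 = 0.931.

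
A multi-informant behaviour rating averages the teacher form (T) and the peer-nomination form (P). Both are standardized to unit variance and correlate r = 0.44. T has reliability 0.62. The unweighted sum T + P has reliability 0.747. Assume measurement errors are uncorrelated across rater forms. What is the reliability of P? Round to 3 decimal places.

0.651

Var(T+P) = 2 + 2·0.44 = 2.880.
True-score variance = ρ_T + ρ_P + 2·0.44, so 0.747 = (0.62 + ρ_P + 0.88) / 2.880.
ρ_P = 0.747·2.880 − 0.62 − 0.88 = 0.651.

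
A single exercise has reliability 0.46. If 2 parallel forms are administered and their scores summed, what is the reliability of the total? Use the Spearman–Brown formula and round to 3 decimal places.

ρ_k = kρ / (1 + (k−1)ρ) = 2·0.46 / (1 + 1·0.46) = 0.920 / 1.460 = 0.630.

0.630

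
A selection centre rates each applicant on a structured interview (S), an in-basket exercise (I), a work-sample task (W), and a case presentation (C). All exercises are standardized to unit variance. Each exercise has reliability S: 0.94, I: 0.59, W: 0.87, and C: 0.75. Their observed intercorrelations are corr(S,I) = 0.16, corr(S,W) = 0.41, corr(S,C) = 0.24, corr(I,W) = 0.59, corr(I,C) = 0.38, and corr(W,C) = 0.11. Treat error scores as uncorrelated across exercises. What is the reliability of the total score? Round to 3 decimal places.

Var(S+I+W+C) = 4 + 2·[0.16 + 0.41 + 0.24 + 0.59 + 0.38 + 0.11] = 4 + 3.78 = 7.78.
Under uncorrelated errors the observed covariances equal the true-score covariances, so only the own-variance terms attenuate.
True-score variance = [0.94 + 0.59 + 0.87 + 0.75] + 3.78 = 3.15 + 3.78 = 6.93.
Reliability = 6.93 / 7.78 = 0.891.

0.891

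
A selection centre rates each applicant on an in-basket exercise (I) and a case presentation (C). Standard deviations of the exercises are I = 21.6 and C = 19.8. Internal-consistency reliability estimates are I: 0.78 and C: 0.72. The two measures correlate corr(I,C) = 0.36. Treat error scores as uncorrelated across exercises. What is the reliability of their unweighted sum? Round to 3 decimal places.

0.818

Var(I+C) = 21.6² + 19.8² + 2·[21.6·19.8·0.36] = 858.6 + 307.93 = 1166.53.
Under uncorrelated errors the observed covariances equal the true-score covariances, so only the own-variance terms attenuate.
True-score variance = [21.6²·0.78 + 19.8²·0.72] + 307.93 = 646.186 + 307.93 = 954.115.
Reliability = 954.115 / 1166.53 = 0.818.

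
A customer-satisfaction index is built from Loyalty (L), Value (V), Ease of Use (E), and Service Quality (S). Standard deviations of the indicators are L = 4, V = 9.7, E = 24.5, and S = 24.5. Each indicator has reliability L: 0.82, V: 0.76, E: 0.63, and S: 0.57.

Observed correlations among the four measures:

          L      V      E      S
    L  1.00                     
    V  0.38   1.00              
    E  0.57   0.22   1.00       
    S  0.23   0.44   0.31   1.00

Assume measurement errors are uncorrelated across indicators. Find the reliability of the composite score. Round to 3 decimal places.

Var(L+V+E+S) = 4² + 9.7² + 24.5² + 24.5² + 2·[4·9.7·0.38 + 4·24.5·0.57 + 4·24.5·0.23 + 9.7·24.5·0.22 + 9.7·24.5·0.44 + 24.5·24.5·0.31] = 1310.59 + 872.141 = 2182.73.
Under uncorrelated errors the observed covariances equal the true-score covariances, so only the own-variance terms attenuate.
True-score variance = [4²·0.82 + 9.7²·0.76 + 24.5²·0.63 + 24.5²·0.57] + 872.141 = 804.928 + 872.141 = 1677.07.
Reliability = 1677.07 / 2182.73 = 0.768.

0.768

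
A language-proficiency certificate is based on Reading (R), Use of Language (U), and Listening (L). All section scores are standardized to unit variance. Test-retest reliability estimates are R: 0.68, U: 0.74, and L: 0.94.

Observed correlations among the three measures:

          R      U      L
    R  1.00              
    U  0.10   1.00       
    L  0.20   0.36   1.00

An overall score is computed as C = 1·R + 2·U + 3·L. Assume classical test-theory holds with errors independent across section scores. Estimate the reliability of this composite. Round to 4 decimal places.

0.9046

Var(C) = 1 + 2² + 3² + 2·[2·0.10 + 3·0.20 + 6·0.36] = 14 + 5.92 = 19.92.
Because errors are independent across components, Cov(Tᵢ,Tⱼ) = Cov(Xᵢ,Xⱼ); the off-diagonal part of the true-score variance is the same as above.
True-score variance = [0.68 + 2²·0.74 + 3²·0.94] + 5.92 = 12.1 + 5.92 = 18.02.
Reliability = 18.02 / 19.92 = 0.9046.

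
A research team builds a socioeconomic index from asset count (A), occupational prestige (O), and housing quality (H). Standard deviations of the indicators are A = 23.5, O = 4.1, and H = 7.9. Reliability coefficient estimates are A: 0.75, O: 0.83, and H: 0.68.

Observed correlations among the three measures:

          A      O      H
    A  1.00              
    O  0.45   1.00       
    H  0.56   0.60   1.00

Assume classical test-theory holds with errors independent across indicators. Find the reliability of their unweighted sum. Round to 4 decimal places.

0.8333

Var(A+O+H) = 23.5² + 4.1² + 7.9² + 2·[23.5·4.1·0.45 + 23.5·7.9·0.56 + 4.1·7.9·0.60] = 631.47 + 333.511 = 964.981.
Under uncorrelated errors the observed covariances equal the true-score covariances, so only the own-variance terms attenuate.
True-score variance = [23.5²·0.75 + 4.1²·0.83 + 7.9²·0.68] + 333.511 = 470.579 + 333.511 = 804.09.
Reliability = 804.09 / 964.981 = 0.8333.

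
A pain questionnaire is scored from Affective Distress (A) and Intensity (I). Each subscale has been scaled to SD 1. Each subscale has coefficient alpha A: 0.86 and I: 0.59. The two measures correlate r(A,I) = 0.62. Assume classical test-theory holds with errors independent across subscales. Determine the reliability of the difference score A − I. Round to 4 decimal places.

Var(A−I) = 1 + 1 − 2·0.62 = 2 − 1.24 = 0.76.
With uncorrelated errors the cross-covariances are all true-score covariance, so they carry over unchanged; only the diagonal terms shrink to ρᵢσᵢ².
True-score variance = [0.86 + 0.59] − 1.24 = 1.45 − 1.24 = 0.21.
Reliability = 0.21 / 0.76 = 0.2763.

0.2763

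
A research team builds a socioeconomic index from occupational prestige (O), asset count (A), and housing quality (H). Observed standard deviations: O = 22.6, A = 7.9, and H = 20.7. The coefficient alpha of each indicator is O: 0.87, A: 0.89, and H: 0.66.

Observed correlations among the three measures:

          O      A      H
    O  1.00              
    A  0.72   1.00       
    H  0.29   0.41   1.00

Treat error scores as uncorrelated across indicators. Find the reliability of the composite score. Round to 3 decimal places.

0.868

Var(O+A+H) = 22.6² + 7.9² + 20.7² + 2·[22.6·7.9·0.72 + 22.6·20.7·0.29 + 7.9·20.7·0.41] = 1001.66 + 662.528 = 1664.19.
With uncorrelated errors the cross-covariances are all true-score covariance, so they carry over unchanged; only the diagonal terms shrink to ρᵢσᵢ².
True-score variance = [22.6²·0.87 + 7.9²·0.89 + 20.7²·0.66] + 662.528 = 782.71 + 662.528 = 1445.24.
Reliability = 1445.24 / 1664.19 = 0.868.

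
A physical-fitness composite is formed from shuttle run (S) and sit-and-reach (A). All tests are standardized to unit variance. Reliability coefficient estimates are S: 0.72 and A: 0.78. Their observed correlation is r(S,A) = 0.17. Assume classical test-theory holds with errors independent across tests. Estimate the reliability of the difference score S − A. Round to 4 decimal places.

Var(S−A) = 1 + 1 − 2·0.17 = 2 − 0.34 = 1.66.
Because errors are independent across components, Cov(Tᵢ,Tⱼ) = Cov(Xᵢ,Xⱼ); the off-diagonal part of the true-score variance is the same as above.
True-score variance = [0.72 + 0.78] − 0.34 = 1.5 − 0.34 = 1.16.
Reliability = 1.16 / 1.66 = 0.6988.

0.6988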